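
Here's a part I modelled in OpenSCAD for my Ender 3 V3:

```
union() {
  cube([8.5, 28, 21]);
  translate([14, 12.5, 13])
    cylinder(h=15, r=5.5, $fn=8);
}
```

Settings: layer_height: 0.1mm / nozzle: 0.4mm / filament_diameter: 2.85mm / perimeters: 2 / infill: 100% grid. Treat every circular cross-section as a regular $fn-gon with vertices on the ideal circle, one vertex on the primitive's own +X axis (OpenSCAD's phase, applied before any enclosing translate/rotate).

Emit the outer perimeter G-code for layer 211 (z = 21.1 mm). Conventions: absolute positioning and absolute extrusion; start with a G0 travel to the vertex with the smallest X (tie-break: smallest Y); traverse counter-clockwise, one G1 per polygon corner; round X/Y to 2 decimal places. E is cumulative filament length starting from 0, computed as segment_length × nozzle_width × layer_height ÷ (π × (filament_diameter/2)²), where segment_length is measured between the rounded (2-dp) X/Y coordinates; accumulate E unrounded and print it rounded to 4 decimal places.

At z = 21.1 mm: the cube is absent (z outside [0, 21]); the cylinder at (14, 12.5): section is a regular 8-gon, circumradius r=5.5; Combining (union): only the r=5.5 cylinder at (14, 12.5) is present, so the union is just that shape — 1 connected region. The outline is a single polygon with 8 vertices. Extrusion per mm of travel: 0.4 × 0.1 / (π × 1.425²) = 0.006270. Accumulating E over each segment gives final E = 0.2112.

G0 X8.50 Y12.50 Z21.10
G1 X10.11 Y8.61 E0.0264
G1 X14.00 Y7.00 E0.0528
G1 X17.89 Y8.61 E0.0792
G1 X19.50 Y12.50 E0.1056
G1 X17.89 Y16.39 E0.1320
G1 X14.00 Y18.00 E0.1584
G1 X10.11 Y16.39 E0.1848
G1 X8.50 Y12.50 E0.2112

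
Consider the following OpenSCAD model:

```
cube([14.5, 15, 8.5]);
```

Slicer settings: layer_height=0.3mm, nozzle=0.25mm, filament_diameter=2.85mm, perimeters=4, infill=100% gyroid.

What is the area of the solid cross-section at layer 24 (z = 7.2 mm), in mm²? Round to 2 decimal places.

At z = 7.2 mm: the cube is present — its section is the full 14.5×15 rectangle (area 217.50 mm²). Overall, the cross-section is a single solid region. Net area = 217.50 mm².

217.50 mm²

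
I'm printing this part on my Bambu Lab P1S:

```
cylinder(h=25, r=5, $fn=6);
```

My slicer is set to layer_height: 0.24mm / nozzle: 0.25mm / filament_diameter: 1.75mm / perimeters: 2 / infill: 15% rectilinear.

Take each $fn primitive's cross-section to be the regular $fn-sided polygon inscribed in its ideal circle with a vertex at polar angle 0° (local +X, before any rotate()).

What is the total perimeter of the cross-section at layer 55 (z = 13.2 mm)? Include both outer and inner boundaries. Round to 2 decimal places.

30.00 mm

At z = 13.2 mm: the r=5 cylinder gives a regular 6-gon of circumradius 5 (constant along its height) (perimeter = 2·6·5.000·sin(180°/6) = 30.00 mm). Overall, the cross-section is a single solid region. Total boundary length (outer) = 30.00 mm.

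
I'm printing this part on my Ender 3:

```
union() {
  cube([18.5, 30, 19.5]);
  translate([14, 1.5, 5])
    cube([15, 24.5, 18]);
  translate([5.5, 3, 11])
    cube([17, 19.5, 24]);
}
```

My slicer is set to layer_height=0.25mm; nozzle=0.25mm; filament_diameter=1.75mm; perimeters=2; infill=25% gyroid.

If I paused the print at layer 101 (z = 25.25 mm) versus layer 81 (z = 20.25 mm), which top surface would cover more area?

Layer 101 (z = 25.25): the cube is absent (z outside [0, 19.5]); the cube at (14, 1.5) is not intersected at this z (z outside [5, 23]); the cube at (5.5, 3) is present — its section is the full 17×19.5 rectangle (area 331.50 mm²); Merging all regions: only the 17×19.5 cube at (5.5, 3) is present, so the union is just that shape — area = 331.50 mm². So its area = 331.50 mm². Layer 81 (z = 20.25): the cube is absent (z outside [0, 19.5]); the cube at (14, 1.5) (footprint 15×24.5) is included at this height (area 367.50 mm²); the 17×19.5 cube at (5.5, 3) contributes its full rectangle (area 331.50 mm²); Combining (union): the regions partially overlap — summed areas 699.00 mm² minus the doubly-counted overlap 165.75 mm² gives 533.25 mm² — area = 533.25 mm². So its area = 533.25 mm². Layer 81 is larger (533.25 vs 331.50 mm²).

layer 81 (z = 20.25 mm)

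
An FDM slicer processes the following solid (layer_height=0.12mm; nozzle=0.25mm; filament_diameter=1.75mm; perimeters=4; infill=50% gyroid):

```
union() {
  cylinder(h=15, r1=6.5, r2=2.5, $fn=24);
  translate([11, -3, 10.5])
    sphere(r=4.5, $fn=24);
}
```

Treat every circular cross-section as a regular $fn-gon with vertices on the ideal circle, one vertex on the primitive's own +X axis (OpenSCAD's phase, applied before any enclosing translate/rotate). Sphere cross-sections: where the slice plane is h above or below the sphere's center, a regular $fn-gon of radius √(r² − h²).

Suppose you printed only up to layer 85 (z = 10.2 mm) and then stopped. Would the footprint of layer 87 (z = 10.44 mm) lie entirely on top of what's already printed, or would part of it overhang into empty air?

entirely on top

Compare the two slices. At z = 10.2: the cone contributes a regular 24-gon of circumradius 3.780 (interpolated between r1=6.5 and r2=2.5 at t=0.680) (area = (24/2)·3.780²·sin(360°/24) = 44.38 mm²); the r=4.5 sphere at (11, -3) slices to a regular 24-gon of circumradius 4.490 (√(r²−h²) with h=0.3 from center) (area = (24/2)·4.490²·sin(360°/24) = 62.61 mm²); Taking the union: the 2 present regions are separate (no shared area or edge), so areas and boundary lengths simply add and each stays a separate island — area = 106.99 mm². At z = 10.44: the cone contributes a regular 24-gon of circumradius 3.716 (interpolated between r1=6.5 and r2=2.5 at t=0.696) (area = (24/2)·3.716²·sin(360°/24) = 42.89 mm²); the sphere at (11, -3): section is a regular 24-gon, circumradius = √(r²−h²) = √(4.5²−0.06²) = 4.500 (area = (24/2)·4.500²·sin(360°/24) = 62.88 mm²); Merging all regions: the 2 present regions are separate (no shared area or edge), so areas and boundary lengths simply add and each stays a separate island — area = 105.77 mm². Checking containment: the cross-section at z = 10.44 is a subset of the cross-section at z = 10.2.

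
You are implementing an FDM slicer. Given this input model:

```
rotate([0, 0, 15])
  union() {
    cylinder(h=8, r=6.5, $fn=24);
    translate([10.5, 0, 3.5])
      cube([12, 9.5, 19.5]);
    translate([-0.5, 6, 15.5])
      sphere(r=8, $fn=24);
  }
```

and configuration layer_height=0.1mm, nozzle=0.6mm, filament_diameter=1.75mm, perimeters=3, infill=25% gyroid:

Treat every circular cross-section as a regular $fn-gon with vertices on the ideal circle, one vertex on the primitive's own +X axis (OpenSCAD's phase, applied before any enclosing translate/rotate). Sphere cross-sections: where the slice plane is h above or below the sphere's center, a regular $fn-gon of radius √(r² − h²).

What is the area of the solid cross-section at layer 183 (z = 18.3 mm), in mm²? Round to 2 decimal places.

At z = 18.3 mm: the cylinder is absent (z outside [0, 8]); the cube at (10.5, 0) (footprint 12×9.5) is included at this height (area 114.00 mm²); the r=8 sphere at (-0.5, 6) contributes a regular 24-gon of circumradius √(8²−2.8²) = 7.494 (area = (24/2)·7.494²·sin(360°/24) = 174.42 mm²); Merging all regions: the 2 present regions are separate (no shared area or edge), so areas and boundary lengths simply add and each stays a separate island — area = 288.42 mm²; (whole slice rotated 15° about Z — lengths, areas and connectivity unchanged). Overall, the cross-section has 2 separate islands. Net area = 288.42 mm².

288.42 mm²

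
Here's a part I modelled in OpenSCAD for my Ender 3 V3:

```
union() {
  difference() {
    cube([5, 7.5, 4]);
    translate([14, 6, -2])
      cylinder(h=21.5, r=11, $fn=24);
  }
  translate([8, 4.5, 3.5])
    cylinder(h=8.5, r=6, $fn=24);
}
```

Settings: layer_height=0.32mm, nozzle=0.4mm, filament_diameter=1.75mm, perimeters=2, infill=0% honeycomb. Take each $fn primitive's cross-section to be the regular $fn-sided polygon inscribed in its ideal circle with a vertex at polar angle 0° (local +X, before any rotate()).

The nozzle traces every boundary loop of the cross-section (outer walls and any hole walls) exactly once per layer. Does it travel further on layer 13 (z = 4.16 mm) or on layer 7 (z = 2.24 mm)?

layer 13 (z = 4.16 mm)

Layer 13 (z = 4.16): the cube is not intersected at this z (z outside [0, 4]); the r=11 cylinder at (14, 6) gives a regular 24-gon of circumradius 11 (constant along its height) (perimeter = 2·24·11.000·sin(180°/24) = 68.92 mm); After the difference (first − rest): the first operand is absent here, so nothing remains; the cylinder at (8, 4.5): section is a regular 24-gon, circumradius r=6 (perimeter = 2·24·6.000·sin(180°/24) = 37.59 mm); Combining (union): only the r=6 cylinder at (8, 4.5) is present, so the union is just that shape — boundary = 37.59 mm. So its perimeter = 37.59 mm. Layer 7 (z = 2.24): the cube (footprint 5×7.5) is included at this height (perimeter 25.00 mm); the cylinder at (14, 6): section is a regular 24-gon, circumradius r=11 (perimeter = 2·24·11.000·sin(180°/24) = 68.92 mm); Subtracting the remaining from the first: starting from the 5×7.5 cube, the r=11 cylinder at (14, 6) partially overlaps it — only the 11.03 mm² overlap (of its 375.81 mm²) is removed, clipping the outline — boundary = 23.44 mm; the cylinder at (8, 4.5) does not reach this height (z outside [3.5, 12]); Combining (union): only the result so far is present, so the union is just that shape — boundary = 23.44 mm. So its perimeter = 23.44 mm. Layer 13 is larger (37.59 vs 23.44 mm).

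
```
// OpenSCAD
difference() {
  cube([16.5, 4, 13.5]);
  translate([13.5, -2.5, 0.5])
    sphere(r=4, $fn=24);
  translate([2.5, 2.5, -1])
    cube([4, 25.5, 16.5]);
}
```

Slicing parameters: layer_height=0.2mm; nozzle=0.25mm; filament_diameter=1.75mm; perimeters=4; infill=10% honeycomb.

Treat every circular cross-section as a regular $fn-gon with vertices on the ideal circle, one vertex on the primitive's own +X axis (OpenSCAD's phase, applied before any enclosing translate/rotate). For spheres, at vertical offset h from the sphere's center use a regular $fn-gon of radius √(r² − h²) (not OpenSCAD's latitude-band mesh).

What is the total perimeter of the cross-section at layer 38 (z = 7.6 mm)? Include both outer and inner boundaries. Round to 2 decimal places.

At z = 7.6 mm: the cube is present — its section is the full 16.5×4 rectangle (perimeter 41.00 mm); the sphere at (13.5, -2.5) is not intersected at this z (|z−center|=7.100 > r=4); the cube at (2.5, 2.5) is present — its section is the full 4×25.5 rectangle (perimeter 59.00 mm); Subtracting the remaining from the first: starting from the 16.5×4 cube, the 4×25.5 cube at (2.5, 2.5) partially overlaps it — only the 6.00 mm² overlap (of its 102.00 mm²) is removed, clipping the outline — boundary = 44.00 mm. Overall, the cross-section is a single solid region. Total boundary length (outer) = 44.00 mm.

44.00 mm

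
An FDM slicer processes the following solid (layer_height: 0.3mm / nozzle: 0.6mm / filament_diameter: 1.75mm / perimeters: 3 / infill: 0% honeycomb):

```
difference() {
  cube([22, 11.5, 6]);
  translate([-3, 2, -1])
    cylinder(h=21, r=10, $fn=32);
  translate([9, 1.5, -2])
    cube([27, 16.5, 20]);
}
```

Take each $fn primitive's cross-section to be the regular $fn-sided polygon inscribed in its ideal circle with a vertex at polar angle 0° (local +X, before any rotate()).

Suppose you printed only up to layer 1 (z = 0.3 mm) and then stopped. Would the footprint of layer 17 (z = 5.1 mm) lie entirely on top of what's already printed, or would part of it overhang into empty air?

Compare the two slices. At z = 0.3: the cube (footprint 22×11.5) is included at this height (area 253.00 mm²); the r=10 cylinder at (-3, 2) contributes a regular 32-gon of circumradius 10 (area = (32/2)·10.000²·sin(360°/32) = 312.14 mm²); the 27×16.5 cube at (9, 1.5) contributes its full rectangle (area 445.50 mm²); After the difference (first − rest): starting from the 22×11.5 cube (253.00 mm²), the r=10 cylinder at (-3, 2) partially overlaps it — only the 62.39 mm² overlap (of its 312.14 mm²) is removed, clipping the outline; the 27×16.5 cube at (9, 1.5) partially overlaps it — only the 130.00 mm² overlap (of its 445.50 mm²) is removed, clipping the outline — area = 60.61 mm². At z = 5.1: the 22×11.5 cube contributes its full rectangle (area 253.00 mm²); the r=10 cylinder at (-3, 2) contributes a regular 32-gon of circumradius 10 (area = (32/2)·10.000²·sin(360°/32) = 312.14 mm²); the cube at (9, 1.5) (footprint 27×16.5) is included at this height (area 445.50 mm²); Subtracting the remaining from the first: starting from the 22×11.5 cube (253.00 mm²), the r=10 cylinder at (-3, 2) partially overlaps it — only the 62.39 mm² overlap (of its 312.14 mm²) is removed, clipping the outline; the 27×16.5 cube at (9, 1.5) partially overlaps it — only the 130.00 mm² overlap (of its 445.50 mm²) is removed, clipping the outline — area = 60.61 mm². Checking containment: the cross-section at z = 5.1 is a subset of the cross-section at z = 0.3.

entirely on top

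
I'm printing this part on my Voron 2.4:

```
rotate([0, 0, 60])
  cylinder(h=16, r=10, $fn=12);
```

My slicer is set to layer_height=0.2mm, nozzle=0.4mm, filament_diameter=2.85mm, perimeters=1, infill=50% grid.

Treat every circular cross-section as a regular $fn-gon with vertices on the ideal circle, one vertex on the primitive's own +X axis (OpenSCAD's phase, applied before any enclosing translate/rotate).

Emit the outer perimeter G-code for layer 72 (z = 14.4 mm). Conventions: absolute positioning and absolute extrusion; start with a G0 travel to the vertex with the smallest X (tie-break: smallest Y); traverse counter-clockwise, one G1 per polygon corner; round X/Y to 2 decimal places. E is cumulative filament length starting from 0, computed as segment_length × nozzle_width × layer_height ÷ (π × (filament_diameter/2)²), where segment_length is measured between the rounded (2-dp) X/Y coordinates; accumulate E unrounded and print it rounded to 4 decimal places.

G0 X-10.00 Y0.00 Z14.40
G1 X-8.66 Y-5.00 E0.0649
G1 X-5.00 Y-8.66 E0.1298
G1 X0.00 Y-10.00 E0.1947
G1 X5.00 Y-8.66 E0.2597
G1 X8.66 Y-5.00 E0.3246
G1 X10.00 Y0.00 E0.3895
G1 X8.66 Y5.00 E0.4544
G1 X5.00 Y8.66 E0.5193
G1 X0.00 Y10.00 E0.5842
G1 X-5.00 Y8.66 E0.6491
G1 X-8.66 Y5.00 E0.7140
G1 X-10.00 Y0.00 E0.7790

At z = 14.4 mm: the cylinder: section is a regular 12-gon, circumradius r=10; (rotated 60° about Z; rotation is an isometry so areas/perimeters/island counts are preserved). The outline is a single polygon with 12 vertices. Extrusion per mm of travel: 0.4 × 0.2 / (π × 1.425²) = 0.012540. Accumulating E over each segment gives final E = 0.7790.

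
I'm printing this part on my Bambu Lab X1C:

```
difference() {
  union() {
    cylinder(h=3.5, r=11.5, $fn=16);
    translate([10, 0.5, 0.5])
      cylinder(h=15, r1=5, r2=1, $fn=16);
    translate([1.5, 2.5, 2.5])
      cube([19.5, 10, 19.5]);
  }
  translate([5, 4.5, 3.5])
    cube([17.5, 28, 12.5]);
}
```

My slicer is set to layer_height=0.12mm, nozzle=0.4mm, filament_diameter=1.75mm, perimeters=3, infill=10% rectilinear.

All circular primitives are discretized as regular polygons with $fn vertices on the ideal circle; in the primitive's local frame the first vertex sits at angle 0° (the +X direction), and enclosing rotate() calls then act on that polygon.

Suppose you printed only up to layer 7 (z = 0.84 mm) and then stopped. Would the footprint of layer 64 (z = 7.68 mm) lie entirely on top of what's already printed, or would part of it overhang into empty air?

Compare the two slices. At z = 0.84: the cylinder: section is a regular 16-gon, circumradius r=11.5 (area = (16/2)·11.500²·sin(360°/16) = 404.88 mm²); the cone at (10, 0.5) (r1=5→r2=1) has section circumradius 4.909 here — a regular 16-gon (area = (16/2)·4.909²·sin(360°/16) = 73.79 mm²); the cube at (1.5, 2.5) does not reach this height (z outside [2.5, 22]); Combining (union): the regions partially overlap — summed areas 478.67 mm² minus the doubly-counted overlap 46.50 mm² gives 432.17 mm² — area = 432.17 mm²; the cube at (5, 4.5) does not reach this height (z outside [3.5, 16]); Subtracting the remaining from the first: none of the subtracted shapes is present at this height, so the result so far is unchanged — area = 432.17 mm². At z = 7.68: the cylinder is not intersected at this z (z outside [0, 3.5]); the cone at (10, 0.5) contributes a regular 16-gon of circumradius 3.085 (interpolated between r1=5 and r2=1 at t=0.479) (area = (16/2)·3.085²·sin(360°/16) = 29.14 mm²); the cube at (1.5, 2.5) is present — its section is the full 19.5×10 rectangle (area 195.00 mm²); Combining (union): the regions partially overlap — summed areas 224.14 mm² minus the doubly-counted overlap 3.34 mm² gives 220.80 mm² — area = 220.80 mm²; the 17.5×28 cube at (5, 4.5) contributes its full rectangle (area 490.00 mm²); After the difference (first − rest): starting from that combined region (220.80 mm²), the 17.5×28 cube at (5, 4.5) partially overlaps it — only the 128.00 mm² overlap (of its 490.00 mm²) is removed, clipping the outline — area = 92.80 mm². Checking containment: at z = 7.68 the cross-section extends beyond the z = 0.84 cross-section by about 20.39 mm².

part overhangs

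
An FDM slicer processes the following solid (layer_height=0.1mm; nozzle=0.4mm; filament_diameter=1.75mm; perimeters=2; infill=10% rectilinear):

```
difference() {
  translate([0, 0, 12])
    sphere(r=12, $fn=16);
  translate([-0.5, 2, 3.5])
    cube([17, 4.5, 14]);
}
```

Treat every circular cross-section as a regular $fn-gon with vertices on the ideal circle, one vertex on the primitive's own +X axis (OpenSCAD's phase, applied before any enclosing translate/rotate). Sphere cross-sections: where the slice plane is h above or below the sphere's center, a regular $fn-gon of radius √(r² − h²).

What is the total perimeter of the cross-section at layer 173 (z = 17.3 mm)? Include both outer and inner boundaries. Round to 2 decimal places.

At z = 17.3 mm: the sphere: section is a regular 16-gon, circumradius = √(r²−h²) = √(12²−5.3²) = 10.766 (perimeter = 2·16·10.766·sin(180°/16) = 67.21 mm); the cube at (-0.5, 2) is present — its section is the full 17×4.5 rectangle (perimeter 43.00 mm); Subtracting the remaining from the first: starting from the r=12 sphere, the 17×4.5 cube at (-0.5, 2) partially overlaps it — only the 45.56 mm² overlap (of its 76.50 mm²) is removed, clipping the outline — boundary = 86.41 mm. Overall, the cross-section is a single solid region. Total boundary length (outer) = 86.41 mm.

86.41 mm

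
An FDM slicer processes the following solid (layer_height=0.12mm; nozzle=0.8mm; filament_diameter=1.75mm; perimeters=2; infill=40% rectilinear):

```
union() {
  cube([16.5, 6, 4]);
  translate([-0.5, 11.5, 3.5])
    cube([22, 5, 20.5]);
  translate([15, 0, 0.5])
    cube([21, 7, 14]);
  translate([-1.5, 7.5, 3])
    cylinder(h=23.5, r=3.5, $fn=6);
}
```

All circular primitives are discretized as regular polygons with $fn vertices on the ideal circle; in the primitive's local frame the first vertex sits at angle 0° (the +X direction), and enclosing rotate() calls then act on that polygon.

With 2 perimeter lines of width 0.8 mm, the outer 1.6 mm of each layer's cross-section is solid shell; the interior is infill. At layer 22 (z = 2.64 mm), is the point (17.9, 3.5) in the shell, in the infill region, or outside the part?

At z = 2.64 mm: the cube (footprint 16.5×6) is included at this height; the cube at (-0.5, 11.5) does not reach this height (z outside [3.5, 24]); the 21×7 cube at (15, 0) contributes its full rectangle; the cylinder at (-1.5, 7.5) does not reach this height (z outside [3, 26.5]); Merging all regions: the regions partially overlap (shared area 9.00 mm²), so overlapping operands fuse into one piece — 1 connected region. Overall, the cross-section is a single solid region. The nearest boundary edge runs (15.00, 7.00)→(36.00, 7.00); distance from the point to it = 3.50 mm. The point is inside the cross-section and 3.50 mm from the nearest boundary — more than the 1.6 mm shell width (2 × 0.8), so it's in the infill interior.

infill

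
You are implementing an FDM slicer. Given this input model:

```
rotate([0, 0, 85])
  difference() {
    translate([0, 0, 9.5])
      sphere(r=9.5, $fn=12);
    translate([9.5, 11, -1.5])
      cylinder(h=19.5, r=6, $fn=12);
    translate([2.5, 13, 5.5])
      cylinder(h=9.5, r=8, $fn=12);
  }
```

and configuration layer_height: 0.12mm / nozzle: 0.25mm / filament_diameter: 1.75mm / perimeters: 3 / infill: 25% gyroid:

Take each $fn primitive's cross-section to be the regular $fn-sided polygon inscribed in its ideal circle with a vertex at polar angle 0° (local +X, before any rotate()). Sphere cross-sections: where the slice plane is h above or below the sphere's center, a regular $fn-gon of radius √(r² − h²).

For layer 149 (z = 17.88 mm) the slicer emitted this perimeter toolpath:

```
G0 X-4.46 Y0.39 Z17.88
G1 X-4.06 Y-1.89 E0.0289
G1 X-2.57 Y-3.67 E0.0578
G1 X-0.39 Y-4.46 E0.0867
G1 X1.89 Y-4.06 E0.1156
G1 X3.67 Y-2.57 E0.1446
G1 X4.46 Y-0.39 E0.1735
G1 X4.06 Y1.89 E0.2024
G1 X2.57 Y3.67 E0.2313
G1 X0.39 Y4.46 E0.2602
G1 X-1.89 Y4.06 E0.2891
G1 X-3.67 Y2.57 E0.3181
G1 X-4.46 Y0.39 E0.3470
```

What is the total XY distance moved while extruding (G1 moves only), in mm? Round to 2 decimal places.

Sum the Euclidean lengths of each G1 segment: total = 27.82 mm.

27.82 mm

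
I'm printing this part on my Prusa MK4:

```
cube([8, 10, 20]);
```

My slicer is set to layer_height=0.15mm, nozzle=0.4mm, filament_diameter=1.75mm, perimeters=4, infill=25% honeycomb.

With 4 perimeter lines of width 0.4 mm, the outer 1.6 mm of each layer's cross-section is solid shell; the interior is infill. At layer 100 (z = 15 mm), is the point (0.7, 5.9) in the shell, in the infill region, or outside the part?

shell

At z = 15 mm: the 8×10 cube contributes its full rectangle. Overall, the cross-section is a single solid region. The nearest boundary edge runs (0.00, 10.00)→(0.00, 0.00); distance from the point to it = 0.70 mm. The point is inside the cross-section, 0.70 mm from the nearest boundary — within the 1.6 mm shell band (4 × 0.4).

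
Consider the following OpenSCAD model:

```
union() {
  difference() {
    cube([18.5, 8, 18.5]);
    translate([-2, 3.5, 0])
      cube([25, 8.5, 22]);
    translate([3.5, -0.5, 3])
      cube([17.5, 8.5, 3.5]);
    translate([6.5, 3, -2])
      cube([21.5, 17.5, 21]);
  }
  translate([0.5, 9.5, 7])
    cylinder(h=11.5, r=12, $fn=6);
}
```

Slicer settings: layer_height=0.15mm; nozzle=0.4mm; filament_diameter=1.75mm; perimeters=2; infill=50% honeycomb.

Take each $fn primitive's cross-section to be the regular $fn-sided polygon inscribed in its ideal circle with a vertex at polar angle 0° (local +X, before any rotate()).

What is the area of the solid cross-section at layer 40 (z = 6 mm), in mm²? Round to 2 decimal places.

At z = 6 mm: the 18.5×8 cube contributes its full rectangle (area 148.00 mm²); the 25×8.5 cube at (-2, 3.5) contributes its full rectangle (area 212.50 mm²); the 17.5×8.5 cube at (3.5, -0.5) contributes its full rectangle (area 148.75 mm²); the 21.5×17.5 cube at (6.5, 3) contributes its full rectangle (area 376.25 mm²); Subtracting the remaining from the first: starting from the 18.5×8 cube (148.00 mm²), the 25×8.5 cube at (-2, 3.5) partially overlaps it — only the 83.25 mm² overlap (of its 212.50 mm²) is removed, clipping the outline; the 17.5×8.5 cube at (3.5, -0.5) partially overlaps it — only the 52.50 mm² overlap (of its 148.75 mm²) is removed, clipping the outline; the 21.5×17.5 cube at (6.5, 3) misses the remaining region (no effect) — area = 12.25 mm²; the cylinder at (0.5, 9.5) is absent (z outside [7, 18.5]); Combining (union): only that combined region is present, so the union is just that shape — area = 12.25 mm². Overall, the cross-section is a single solid region. Net area = 12.25 mm².

12.25 mm²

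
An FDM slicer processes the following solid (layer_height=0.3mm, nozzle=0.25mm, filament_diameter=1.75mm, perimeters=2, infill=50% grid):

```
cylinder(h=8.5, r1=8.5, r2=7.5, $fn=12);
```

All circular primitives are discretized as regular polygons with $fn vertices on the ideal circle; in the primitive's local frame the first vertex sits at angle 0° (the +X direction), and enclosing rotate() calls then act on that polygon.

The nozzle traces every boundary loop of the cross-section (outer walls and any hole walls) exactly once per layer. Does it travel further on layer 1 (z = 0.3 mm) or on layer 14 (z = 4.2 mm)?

layer 1 (z = 0.3 mm)

Layer 1 (z = 0.3): the cone (r1=8.5→r2=7.5) has section circumradius 8.465 here — a regular 12-gon (perimeter = 2·12·8.465·sin(180°/12) = 52.58 mm). So its perimeter = 52.58 mm. Layer 14 (z = 4.2): the cone (r1=8.5→r2=7.5) has section circumradius 8.006 here — a regular 12-gon (perimeter = 2·12·8.006·sin(180°/12) = 49.73 mm). So its perimeter = 49.73 mm. Layer 1 is larger (52.58 vs 49.73 mm).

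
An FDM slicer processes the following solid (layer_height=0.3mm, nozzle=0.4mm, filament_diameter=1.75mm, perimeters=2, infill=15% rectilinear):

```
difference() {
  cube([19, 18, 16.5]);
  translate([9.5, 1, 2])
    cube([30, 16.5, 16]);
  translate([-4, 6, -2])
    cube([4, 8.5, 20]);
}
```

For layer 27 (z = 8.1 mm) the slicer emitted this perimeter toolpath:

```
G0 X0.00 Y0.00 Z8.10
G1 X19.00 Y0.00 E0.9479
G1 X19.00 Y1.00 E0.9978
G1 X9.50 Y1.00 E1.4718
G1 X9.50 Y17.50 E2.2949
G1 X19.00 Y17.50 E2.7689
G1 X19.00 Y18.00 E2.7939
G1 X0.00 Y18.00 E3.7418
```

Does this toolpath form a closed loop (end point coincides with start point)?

Start point (G0): (0.00, 0.00). End point (last G1): the path does not return to the start — open.

no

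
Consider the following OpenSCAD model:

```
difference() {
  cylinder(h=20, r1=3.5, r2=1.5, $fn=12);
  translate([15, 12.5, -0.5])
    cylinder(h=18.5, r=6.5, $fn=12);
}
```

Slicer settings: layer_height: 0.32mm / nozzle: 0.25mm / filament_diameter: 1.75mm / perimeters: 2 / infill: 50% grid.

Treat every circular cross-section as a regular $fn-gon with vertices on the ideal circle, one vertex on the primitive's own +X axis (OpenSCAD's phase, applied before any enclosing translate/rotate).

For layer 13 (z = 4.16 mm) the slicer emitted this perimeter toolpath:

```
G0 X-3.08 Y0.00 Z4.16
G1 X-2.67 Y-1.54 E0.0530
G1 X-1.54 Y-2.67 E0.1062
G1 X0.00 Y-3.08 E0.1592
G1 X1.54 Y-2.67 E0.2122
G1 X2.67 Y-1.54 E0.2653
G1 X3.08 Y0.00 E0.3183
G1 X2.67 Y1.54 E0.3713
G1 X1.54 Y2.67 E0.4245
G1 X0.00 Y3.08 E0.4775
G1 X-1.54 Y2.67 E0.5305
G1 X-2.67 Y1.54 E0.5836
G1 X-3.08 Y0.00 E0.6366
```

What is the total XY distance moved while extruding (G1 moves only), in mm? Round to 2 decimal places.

Sum the Euclidean lengths of each G1 segment: total = 19.14 mm.

19.14 mm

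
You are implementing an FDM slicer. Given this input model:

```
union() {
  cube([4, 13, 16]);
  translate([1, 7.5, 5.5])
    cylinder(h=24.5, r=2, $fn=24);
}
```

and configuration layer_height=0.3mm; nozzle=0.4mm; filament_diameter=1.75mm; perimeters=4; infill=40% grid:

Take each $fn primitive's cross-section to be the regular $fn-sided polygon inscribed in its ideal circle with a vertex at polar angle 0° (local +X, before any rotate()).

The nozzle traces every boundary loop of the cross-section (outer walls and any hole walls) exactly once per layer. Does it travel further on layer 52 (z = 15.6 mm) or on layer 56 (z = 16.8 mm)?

layer 52 (z = 15.6 mm)

Layer 52 (z = 15.6): the 4×13 cube contributes its full rectangle (perimeter 34.00 mm); the r=2 cylinder at (1, 7.5) gives a regular 24-gon of circumradius 2 (constant along its height) (perimeter = 2·24·2.000·sin(180°/24) = 12.53 mm); Combining (union): the regions partially overlap (shared area 10.01 mm²), so the edge portions inside another operand are dropped and the merged outline is re-measured after clipping — boundary = 34.71 mm. So its perimeter = 34.71 mm. Layer 56 (z = 16.8): the cube does not reach this height (z outside [0, 16]); the cylinder at (1, 7.5): section is a regular 24-gon, circumradius r=2 (perimeter = 2·24·2.000·sin(180°/24) = 12.53 mm); Merging all regions: only the r=2 cylinder at (1, 7.5) is present, so the union is just that shape — boundary = 12.53 mm. So its perimeter = 12.53 mm. Layer 52 is larger (34.71 vs 12.53 mm).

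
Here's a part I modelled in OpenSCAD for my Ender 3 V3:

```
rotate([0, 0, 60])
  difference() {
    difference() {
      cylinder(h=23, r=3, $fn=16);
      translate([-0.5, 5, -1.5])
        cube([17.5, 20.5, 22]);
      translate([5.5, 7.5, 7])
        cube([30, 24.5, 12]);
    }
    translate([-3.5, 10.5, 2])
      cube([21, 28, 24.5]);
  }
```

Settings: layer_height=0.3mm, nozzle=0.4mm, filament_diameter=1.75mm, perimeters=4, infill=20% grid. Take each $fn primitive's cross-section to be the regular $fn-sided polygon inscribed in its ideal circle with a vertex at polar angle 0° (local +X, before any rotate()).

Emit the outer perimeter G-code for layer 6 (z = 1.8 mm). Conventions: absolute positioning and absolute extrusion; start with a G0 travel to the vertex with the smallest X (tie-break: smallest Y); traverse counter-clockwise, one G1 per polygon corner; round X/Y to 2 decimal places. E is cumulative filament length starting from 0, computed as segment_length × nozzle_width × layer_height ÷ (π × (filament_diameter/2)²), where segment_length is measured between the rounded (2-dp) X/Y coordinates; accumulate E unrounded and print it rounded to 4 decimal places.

At z = 1.8 mm: the r=3 cylinder gives a regular 16-gon of circumradius 3 (constant along its height); the 17.5×20.5 cube at (-0.5, 5) contributes its full rectangle; the cube at (5.5, 7.5) is not intersected at this z (z outside [7, 19]); Subtracting the remaining from the first: starting from the r=3 cylinder, the 17.5×20.5 cube at (-0.5, 5) misses the remaining region (no effect) — 1 connected region; the cube at (-3.5, 10.5) does not reach this height (z outside [2, 26.5]); Taking the first minus the rest: none of the subtracted shapes is present at this height, so the result so far is unchanged — 1 connected region; (rotated 60° about Z; rotation is an isometry so areas/perimeters/island counts are preserved). The outline is a single polygon with 16 vertices. Extrusion per mm of travel: 0.4 × 0.3 / (π × 0.875²) = 0.049890. Accumulating E over each segment gives final E = 0.9346.

G0 X-2.97 Y0.39 Z1.80
G1 X-2.90 Y-0.78 E0.0585
G1 X-2.38 Y-1.83 E0.1169
G1 X-1.50 Y-2.60 E0.1753
G1 X-0.39 Y-2.97 E0.2336
G1 X0.78 Y-2.90 E0.2921
G1 X1.83 Y-2.38 E0.3506
G1 X2.60 Y-1.50 E0.4089
G1 X2.97 Y-0.39 E0.4673
G1 X2.90 Y0.78 E0.5258
G1 X2.38 Y1.83 E0.5842
G1 X1.50 Y2.60 E0.6426
G1 X0.39 Y2.97 E0.7009
G1 X-0.78 Y2.90 E0.7594
G1 X-1.83 Y2.38 E0.8179
G1 X-2.60 Y1.50 E0.8762
G1 X-2.97 Y0.39 E0.9346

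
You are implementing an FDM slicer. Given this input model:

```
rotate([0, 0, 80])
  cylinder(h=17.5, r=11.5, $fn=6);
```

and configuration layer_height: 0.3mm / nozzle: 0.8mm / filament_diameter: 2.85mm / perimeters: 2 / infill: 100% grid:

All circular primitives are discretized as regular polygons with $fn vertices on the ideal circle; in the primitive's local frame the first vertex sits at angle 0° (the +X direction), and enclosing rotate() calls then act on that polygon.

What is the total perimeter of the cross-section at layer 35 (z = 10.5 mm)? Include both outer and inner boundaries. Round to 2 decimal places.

69.00 mm

At z = 10.5 mm: the cylinder: section is a regular 6-gon, circumradius r=11.5 (perimeter = 2·6·11.500·sin(180°/6) = 69.00 mm); (rotated 80° about Z; rotation is an isometry so areas/perimeters/island counts are preserved). Overall, the cross-section is a single solid region. Total boundary length (outer) = 69.00 mm.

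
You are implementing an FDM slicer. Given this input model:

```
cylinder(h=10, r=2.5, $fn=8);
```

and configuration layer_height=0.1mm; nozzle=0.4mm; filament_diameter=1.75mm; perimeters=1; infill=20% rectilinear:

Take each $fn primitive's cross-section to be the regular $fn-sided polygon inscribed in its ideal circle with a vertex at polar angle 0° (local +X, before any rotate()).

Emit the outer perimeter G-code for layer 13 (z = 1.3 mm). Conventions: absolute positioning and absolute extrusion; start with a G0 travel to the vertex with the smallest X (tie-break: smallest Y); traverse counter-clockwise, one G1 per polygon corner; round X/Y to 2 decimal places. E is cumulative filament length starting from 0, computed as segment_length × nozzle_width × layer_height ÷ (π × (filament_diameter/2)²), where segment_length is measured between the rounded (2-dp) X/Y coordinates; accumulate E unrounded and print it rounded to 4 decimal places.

At z = 1.3 mm: the cylinder: section is a regular 8-gon, circumradius r=2.5. The outline is a single polygon with 8 vertices. Extrusion per mm of travel: 0.4 × 0.1 / (π × 0.875²) = 0.016630. Accumulating E over each segment gives final E = 0.2547.

G0 X-2.50 Y0.00 Z1.30
G1 X-1.77 Y-1.77 E0.0318
G1 X0.00 Y-2.50 E0.0637
G1 X1.77 Y-1.77 E0.0955
G1 X2.50 Y0.00 E0.1274
G1 X1.77 Y1.77 E0.1592
G1 X0.00 Y2.50 E0.1910
G1 X-1.77 Y1.77 E0.2229
G1 X-2.50 Y0.00 E0.2547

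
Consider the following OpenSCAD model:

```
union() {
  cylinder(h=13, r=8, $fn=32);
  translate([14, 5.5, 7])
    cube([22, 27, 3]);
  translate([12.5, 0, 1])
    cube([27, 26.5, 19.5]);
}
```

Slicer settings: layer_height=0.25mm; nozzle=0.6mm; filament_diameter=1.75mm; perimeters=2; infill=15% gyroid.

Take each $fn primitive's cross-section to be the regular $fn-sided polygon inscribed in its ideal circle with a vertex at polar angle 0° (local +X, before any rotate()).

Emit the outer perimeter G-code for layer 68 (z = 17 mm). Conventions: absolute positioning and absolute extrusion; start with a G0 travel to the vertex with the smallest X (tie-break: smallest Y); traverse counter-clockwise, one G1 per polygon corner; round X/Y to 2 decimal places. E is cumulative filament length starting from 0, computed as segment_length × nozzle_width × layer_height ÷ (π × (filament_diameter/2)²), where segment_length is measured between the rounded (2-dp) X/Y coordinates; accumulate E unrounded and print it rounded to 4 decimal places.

At z = 17 mm: the cylinder is not intersected at this z (z outside [0, 13]); the cube at (14, 5.5) is not intersected at this z (z outside [7, 10]); the cube at (12.5, 0) is present — its section is the full 27×26.5 rectangle; Taking the union: only the 27×26.5 cube at (12.5, 0) is present, so the union is just that shape — 1 connected region. The outline is a single polygon with 4 vertices. Extrusion per mm of travel: 0.6 × 0.25 / (π × 0.875²) = 0.062363. Accumulating E over each segment gives final E = 6.6728.

G0 X12.50 Y0.00 Z17.00
G1 X39.50 Y0.00 E1.6838
G1 X39.50 Y26.50 E3.3364
G1 X12.50 Y26.50 E5.0202
G1 X12.50 Y0.00 E6.6728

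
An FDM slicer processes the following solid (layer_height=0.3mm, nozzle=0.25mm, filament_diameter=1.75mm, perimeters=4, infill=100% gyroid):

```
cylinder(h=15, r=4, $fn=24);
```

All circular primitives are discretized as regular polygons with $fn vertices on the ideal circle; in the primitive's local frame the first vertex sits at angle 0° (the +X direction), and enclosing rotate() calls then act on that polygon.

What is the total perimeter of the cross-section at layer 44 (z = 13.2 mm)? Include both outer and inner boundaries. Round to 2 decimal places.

At z = 13.2 mm: the cylinder: section is a regular 24-gon, circumradius r=4 (perimeter = 2·24·4.000·sin(180°/24) = 25.06 mm). Overall, the cross-section is a single solid region. Total boundary length (outer) = 25.06 mm.

25.06 mm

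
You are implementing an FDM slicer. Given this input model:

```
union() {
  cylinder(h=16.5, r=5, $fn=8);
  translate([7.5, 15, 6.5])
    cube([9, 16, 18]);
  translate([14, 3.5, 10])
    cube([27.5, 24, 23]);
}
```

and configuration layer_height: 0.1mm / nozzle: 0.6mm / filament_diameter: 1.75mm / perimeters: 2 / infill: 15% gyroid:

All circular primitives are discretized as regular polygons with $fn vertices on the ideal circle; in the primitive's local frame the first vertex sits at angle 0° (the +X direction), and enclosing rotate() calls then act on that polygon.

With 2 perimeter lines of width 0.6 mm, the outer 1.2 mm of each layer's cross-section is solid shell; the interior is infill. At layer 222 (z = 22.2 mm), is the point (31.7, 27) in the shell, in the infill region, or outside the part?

At z = 22.2 mm: the cylinder does not reach this height (z outside [0, 16.5]); the cube at (7.5, 15) (footprint 9×16) is included at this height; the cube at (14, 3.5) is present — its section is the full 27.5×24 rectangle; Taking the union: the regions partially overlap (shared area 31.25 mm²), so overlapping operands fuse into one piece — 1 connected region. Overall, the cross-section is a single solid region. The nearest boundary edge runs (16.50, 27.50)→(41.50, 27.50); distance from the point to it = 0.50 mm. The point is inside the cross-section, 0.50 mm from the nearest boundary — within the 1.2 mm shell band (2 × 0.6).

shell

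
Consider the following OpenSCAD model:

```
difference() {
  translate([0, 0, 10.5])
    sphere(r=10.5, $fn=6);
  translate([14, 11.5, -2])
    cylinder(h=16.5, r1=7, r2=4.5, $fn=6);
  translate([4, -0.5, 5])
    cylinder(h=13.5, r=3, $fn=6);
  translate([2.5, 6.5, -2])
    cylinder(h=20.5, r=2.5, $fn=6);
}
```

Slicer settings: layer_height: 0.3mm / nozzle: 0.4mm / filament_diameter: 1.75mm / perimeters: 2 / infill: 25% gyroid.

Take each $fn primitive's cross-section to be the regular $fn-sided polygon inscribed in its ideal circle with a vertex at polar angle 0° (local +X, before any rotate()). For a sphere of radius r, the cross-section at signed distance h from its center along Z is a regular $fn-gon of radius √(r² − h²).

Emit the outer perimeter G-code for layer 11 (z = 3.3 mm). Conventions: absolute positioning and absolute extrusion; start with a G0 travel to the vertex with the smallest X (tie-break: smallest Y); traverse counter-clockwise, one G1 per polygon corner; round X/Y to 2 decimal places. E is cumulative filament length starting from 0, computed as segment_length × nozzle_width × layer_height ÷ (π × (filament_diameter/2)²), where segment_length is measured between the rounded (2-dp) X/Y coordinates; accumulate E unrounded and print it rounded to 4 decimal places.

G0 X-7.64 Y0.00 Z3.30
G1 X-3.82 Y-6.62 E0.3813
G1 X3.82 Y-6.62 E0.7625
G1 X7.64 Y0.00 E1.1438
G1 X4.44 Y5.54 E1.4630
G1 X3.75 Y4.33 E1.5325
G1 X1.25 Y4.33 E1.6572
G1 X0.00 Y6.50 E1.7821
G1 X0.07 Y6.62 E1.7891
G1 X-3.82 Y6.62 E1.9831
G1 X-7.64 Y0.00 E2.3645

At z = 3.3 mm: the r=10.5 sphere slices to a regular 6-gon of circumradius 7.643 (√(r²−h²) with h=7.2 from center); the cone at (14, 11.5) contributes a regular 6-gon of circumradius 6.197 (interpolated between r1=7 and r2=4.5 at t=0.321); the cylinder at (4, -0.5) does not reach this height (z outside [5, 18.5]); the cylinder at (2.5, 6.5): section is a regular 6-gon, circumradius r=2.5; Subtracting the remaining from the first: starting from the r=10.5 sphere, the cone at (14, 11.5) misses the remaining region (no effect); the r=2.5 cylinder at (2.5, 6.5) partially overlaps it — only the 8.04 mm² overlap (of its 16.24 mm²) is removed, clipping the outline — 1 connected region. The outline is a single polygon with 10 vertices. Extrusion per mm of travel: 0.4 × 0.3 / (π × 0.875²) = 0.049890. Accumulating E over each segment gives final E = 2.3645.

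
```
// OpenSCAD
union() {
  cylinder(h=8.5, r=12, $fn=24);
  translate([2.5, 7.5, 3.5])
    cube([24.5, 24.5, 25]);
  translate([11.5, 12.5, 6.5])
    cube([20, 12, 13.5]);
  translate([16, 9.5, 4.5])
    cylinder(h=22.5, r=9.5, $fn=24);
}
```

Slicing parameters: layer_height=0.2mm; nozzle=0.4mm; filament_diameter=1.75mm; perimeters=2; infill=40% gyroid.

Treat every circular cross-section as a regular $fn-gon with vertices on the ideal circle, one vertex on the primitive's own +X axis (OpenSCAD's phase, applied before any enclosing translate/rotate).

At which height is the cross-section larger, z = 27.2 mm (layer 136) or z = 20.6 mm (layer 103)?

Layer 136 (z = 27.2): the cylinder is absent (z outside [0, 8.5]); the cube at (2.5, 7.5) (footprint 24.5×24.5) is included at this height (area 600.25 mm²); the cube at (11.5, 12.5) is not intersected at this z (z outside [6.5, 20]); the cylinder at (16, 9.5) is absent (z outside [4.5, 27]); Taking the union: only the 24.5×24.5 cube at (2.5, 7.5) is present, so the union is just that shape — area = 600.25 mm². So its area = 600.25 mm². Layer 103 (z = 20.6): the cylinder does not reach this height (z outside [0, 8.5]); the cube at (2.5, 7.5) is present — its section is the full 24.5×24.5 rectangle (area 600.25 mm²); the cube at (11.5, 12.5) is not intersected at this z (z outside [6.5, 20]); the r=9.5 cylinder at (16, 9.5) gives a regular 24-gon of circumradius 9.5 (constant along its height) (area = (24/2)·9.500²·sin(360°/24) = 280.30 mm²); Merging all regions: the regions partially overlap — summed areas 880.55 mm² minus the doubly-counted overlap 177.62 mm² gives 702.93 mm² — area = 702.93 mm². So its area = 702.93 mm². Layer 103 is larger (702.93 vs 600.25 mm²).

layer 103 (z = 20.6 mm)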